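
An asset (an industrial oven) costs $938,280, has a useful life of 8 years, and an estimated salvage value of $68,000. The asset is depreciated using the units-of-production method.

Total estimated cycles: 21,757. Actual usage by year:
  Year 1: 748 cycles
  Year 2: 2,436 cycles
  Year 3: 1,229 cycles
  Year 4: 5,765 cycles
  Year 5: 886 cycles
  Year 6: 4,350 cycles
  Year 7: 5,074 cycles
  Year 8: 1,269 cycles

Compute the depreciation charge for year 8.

Depreciable base = $938,280 − $68,000 = $870,280.
Rate = $870,280 / 21,757 cycles = $40 per cycle.
Year 1: 748 × $40 = $29,920. Book value $908,360.
Year 2: 2,436 × $40 = $97,440. Book value $810,920.
Year 3: 1,229 × $40 = $49,160. Book value $761,760.
Year 4: 5,765 × $40 = $230,600. Book value $531,160.
Year 5: 886 × $40 = $35,440. Book value $495,720.
Year 6: 4,350 × $40 = $174,000. Book value $321,720.
Year 7: 5,074 × $40 = $202,960. Book value $118,760.
Year 8: 1,269 × $40 = $50,760. Book value $68,000.

$50,760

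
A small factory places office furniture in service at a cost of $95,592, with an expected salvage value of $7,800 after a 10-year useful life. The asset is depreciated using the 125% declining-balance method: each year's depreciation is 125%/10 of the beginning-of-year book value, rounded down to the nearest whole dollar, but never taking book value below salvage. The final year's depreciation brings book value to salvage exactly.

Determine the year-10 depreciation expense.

$20,943

Depreciable base = $95,592 − $7,800 = $87,792.
Year 1: ⌊$95,592 × 125%/10⌋ = $11,949. Book value $83,643.
Year 2: ⌊$83,643 × 125%/10⌋ = $10,455. Book value $73,188.
Year 3: ⌊$73,188 × 125%/10⌋ = $9,148. Book value $64,040.
Year 4: ⌊$64,040 × 125%/10⌋ = $8,005. Book value $56,035.
Year 5: ⌊$56,035 × 125%/10⌋ = $7,004. Book value $49,031.
Year 6: ⌊$49,031 × 125%/10⌋ = $6,128. Book value $42,903.
Year 7: ⌊$42,903 × 125%/10⌋ = $5,362. Book value $37,541.
Year 8: ⌊$37,541 × 125%/10⌋ = $4,692. Book value $32,849.
Year 9: ⌊$32,849 × 125%/10⌋ = $4,106. Book value $28,743.
Year 10 (final): $28,743 − $7,800 = $20,943. Book value $7,800.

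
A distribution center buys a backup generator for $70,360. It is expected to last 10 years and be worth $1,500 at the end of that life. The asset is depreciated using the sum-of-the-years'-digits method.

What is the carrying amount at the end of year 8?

Depreciable base = $70,360 − $1,500 = $68,860.
Sum of the years' digits = 10+9+8+7+6+5+4+3+2+1 = 55.
Year 1: $68,860 × 10/55 = $12,520. Book value $57,840.
Year 2: $68,860 × 9/55 = $11,268. Book value $46,572.
Year 3: $68,860 × 8/55 = $10,016. Book value $36,556.
Year 4: $68,860 × 7/55 = $8,764. Book value $27,792.
Year 5: $68,860 × 6/55 = $7,512. Book value $20,280.
Year 6: $68,860 × 5/55 = $6,260. Book value $14,020.
Year 7: $68,860 × 4/55 = $5,008. Book value $9,012.
Year 8: $68,860 × 3/55 = $3,756. Book value $5,256.

$5,256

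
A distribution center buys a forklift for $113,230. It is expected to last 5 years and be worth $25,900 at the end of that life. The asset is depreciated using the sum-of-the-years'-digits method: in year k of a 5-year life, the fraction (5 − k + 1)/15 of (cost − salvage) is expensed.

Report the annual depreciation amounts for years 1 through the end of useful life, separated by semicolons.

Depreciable base = $113,230 − $25,900 = $87,330.
Sum of the years' digits = 5+4+3+2+1 = 15.
Year 1: $87,330 × 5/15 = $29,110. Book value $84,120.
Year 2: $87,330 × 4/15 = $23,288. Book value $60,832.
Year 3: $87,330 × 3/15 = $17,466. Book value $43,366.
Year 4: $87,330 × 2/15 = $11,644. Book value $31,722.
Year 5: $87,330 × 1/15 = $5,822. Book value $25,900.

$29,110; $23,288; $17,466; $11,644; $5,822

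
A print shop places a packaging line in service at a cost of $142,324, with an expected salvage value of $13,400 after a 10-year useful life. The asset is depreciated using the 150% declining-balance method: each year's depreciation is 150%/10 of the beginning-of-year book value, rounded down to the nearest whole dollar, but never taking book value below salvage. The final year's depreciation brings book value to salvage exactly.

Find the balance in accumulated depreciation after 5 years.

$79,172

Depreciable base = $142,324 − $13,400 = $128,924.
Year 1: ⌊$142,324 × 150%/10⌋ = $21,348. Book value $120,976.
Year 2: ⌊$120,976 × 150%/10⌋ = $18,146. Book value $102,830.
Year 3: ⌊$102,830 × 150%/10⌋ = $15,424. Book value $87,406.
Year 4: ⌊$87,406 × 150%/10⌋ = $13,110. Book value $74,296.
Year 5: ⌊$74,296 × 150%/10⌋ = $11,144. Book value $63,152.
Accumulated through year 5 = $142,324 − $63,152 = $79,172.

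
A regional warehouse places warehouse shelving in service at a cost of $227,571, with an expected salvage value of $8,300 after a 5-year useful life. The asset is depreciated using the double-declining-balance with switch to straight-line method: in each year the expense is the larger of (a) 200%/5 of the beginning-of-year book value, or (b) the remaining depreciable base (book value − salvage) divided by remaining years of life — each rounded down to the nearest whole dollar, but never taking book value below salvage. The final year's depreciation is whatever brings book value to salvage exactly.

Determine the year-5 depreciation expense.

$20,428

Depreciable base = $227,571 − $8,300 = $219,271.
Year 1: DB = ⌊$227,571 × 200%/5⌋ = $91,028; SL = ⌊$219,271/5⌋ = $43,854 → take DB $91,028. Book value $136,543.
Year 2: DB = ⌊$136,543 × 200%/5⌋ = $54,617; SL = ⌊$128,243/4⌋ = $32,060 → take DB $54,617. Book value $81,926.
Year 3: DB = ⌊$81,926 × 200%/5⌋ = $32,770; SL = ⌊$73,626/3⌋ = $24,542 → take DB $32,770. Book value $49,156.
Year 4: DB = ⌊$49,156 × 200%/5⌋ = $19,662; SL = ⌊$40,856/2⌋ = $20,428 → take SL $20,428. Book value $28,728.
Year 5 (final): $28,728 − $8,300 = $20,428. Book value $8,300.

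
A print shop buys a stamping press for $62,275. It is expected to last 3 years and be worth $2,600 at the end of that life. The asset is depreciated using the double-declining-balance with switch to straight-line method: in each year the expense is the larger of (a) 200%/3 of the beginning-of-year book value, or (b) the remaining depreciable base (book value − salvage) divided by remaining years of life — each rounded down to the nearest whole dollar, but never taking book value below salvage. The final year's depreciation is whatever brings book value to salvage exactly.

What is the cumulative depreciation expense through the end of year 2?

Depreciable base = $62,275 − $2,600 = $59,675.
Year 1: DB = ⌊$62,275 × 200%/3⌋ = $41,516; SL = ⌊$59,675/3⌋ = $19,891 → take DB $41,516. Book value $20,759.
Year 2: DB = ⌊$20,759 × 200%/3⌋ = $13,839; SL = ⌊$18,159/2⌋ = $9,079 → take DB $13,839. Book value $6,920.
Accumulated through year 2 = $62,275 − $6,920 = $55,355.

$55,355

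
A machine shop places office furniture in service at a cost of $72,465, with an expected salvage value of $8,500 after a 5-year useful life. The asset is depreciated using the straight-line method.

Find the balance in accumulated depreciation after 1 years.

$12,793

Depreciable base = $72,465 − $8,500 = $63,965.
Annual expense = $63,965 / 5 = $12,793.
End of year 1: book value $59,672.
Accumulated through year 1 = $72,465 − $59,672 = $12,793.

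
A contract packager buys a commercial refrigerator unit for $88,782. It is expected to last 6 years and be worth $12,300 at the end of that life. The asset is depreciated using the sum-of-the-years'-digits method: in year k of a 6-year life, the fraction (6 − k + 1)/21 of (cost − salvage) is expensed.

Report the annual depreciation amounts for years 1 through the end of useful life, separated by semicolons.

$21,852; $18,210; $14,568; $10,926; $7,284; $3,642

Depreciable base = $88,782 − $12,300 = $76,482.
Sum of the years' digits = 6+5+4+3+2+1 = 21.
Year 1: $76,482 × 6/21 = $21,852. Book value $66,930.
Year 2: $76,482 × 5/21 = $18,210. Book value $48,720.
Year 3: $76,482 × 4/21 = $14,568. Book value $34,152.
Year 4: $76,482 × 3/21 = $10,926. Book value $23,226.
Year 5: $76,482 × 2/21 = $7,284. Book value $15,942.
Year 6: $76,482 × 1/21 = $3,642. Book value $12,300.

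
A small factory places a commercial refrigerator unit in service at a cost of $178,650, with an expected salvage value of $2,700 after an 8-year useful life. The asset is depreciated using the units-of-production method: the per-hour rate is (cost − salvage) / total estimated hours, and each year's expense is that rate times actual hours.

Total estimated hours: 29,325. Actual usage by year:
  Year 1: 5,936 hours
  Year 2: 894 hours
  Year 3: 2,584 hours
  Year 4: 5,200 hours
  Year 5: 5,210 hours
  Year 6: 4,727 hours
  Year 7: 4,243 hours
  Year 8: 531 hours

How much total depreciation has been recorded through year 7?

$172,764

Depreciable base = $178,650 − $2,700 = $175,950.
Rate = $175,950 / 29,325 hours = $6 per hour.
Year 1: 5,936 × $6 = $35,616. Book value $143,034.
Year 2: 894 × $6 = $5,364. Book value $137,670.
Year 3: 2,584 × $6 = $15,504. Book value $122,166.
Year 4: 5,200 × $6 = $31,200. Book value $90,966.
Year 5: 5,210 × $6 = $31,260. Book value $59,706.
Year 6: 4,727 × $6 = $28,362. Book value $31,344.
Year 7: 4,243 × $6 = $25,458. Book value $5,886.
Accumulated through year 7 = $178,650 − $5,886 = $172,764.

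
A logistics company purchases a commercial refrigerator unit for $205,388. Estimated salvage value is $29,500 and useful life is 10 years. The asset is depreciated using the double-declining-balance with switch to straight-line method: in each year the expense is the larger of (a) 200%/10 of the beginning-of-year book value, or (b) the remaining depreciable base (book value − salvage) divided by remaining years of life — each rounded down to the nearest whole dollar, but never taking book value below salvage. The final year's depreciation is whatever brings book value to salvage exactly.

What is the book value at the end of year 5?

Depreciable base = $205,388 − $29,500 = $175,888.
Year 1: DB = ⌊$205,388 × 200%/10⌋ = $41,077; SL = ⌊$175,888/10⌋ = $17,588 → take DB $41,077. Book value $164,311.
Year 2: DB = ⌊$164,311 × 200%/10⌋ = $32,862; SL = ⌊$134,811/9⌋ = $14,979 → take DB $32,862. Book value $131,449.
Year 3: DB = ⌊$131,449 × 200%/10⌋ = $26,289; SL = ⌊$101,949/8⌋ = $12,743 → take DB $26,289. Book value $105,160.
Year 4: DB = ⌊$105,160 × 200%/10⌋ = $21,032; SL = ⌊$75,660/7⌋ = $10,808 → take DB $21,032. Book value $84,128.
Year 5: DB = ⌊$84,128 × 200%/10⌋ = $16,825; SL = ⌊$54,628/6⌋ = $9,104 → take DB $16,825. Book value $67,303.

$67,303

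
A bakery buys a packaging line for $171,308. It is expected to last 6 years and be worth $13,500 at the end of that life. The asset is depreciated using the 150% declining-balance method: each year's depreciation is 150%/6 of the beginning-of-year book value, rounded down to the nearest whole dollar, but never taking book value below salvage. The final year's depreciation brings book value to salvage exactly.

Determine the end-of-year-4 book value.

$54,204

Depreciable base = $171,308 − $13,500 = $157,808.
Year 1: ⌊$171,308 × 150%/6⌋ = $42,827. Book value $128,481.
Year 2: ⌊$128,481 × 150%/6⌋ = $32,120. Book value $96,361.
Year 3: ⌊$96,361 × 150%/6⌋ = $24,090. Book value $72,271.
Year 4: ⌊$72,271 × 150%/6⌋ = $18,067. Book value $54,204.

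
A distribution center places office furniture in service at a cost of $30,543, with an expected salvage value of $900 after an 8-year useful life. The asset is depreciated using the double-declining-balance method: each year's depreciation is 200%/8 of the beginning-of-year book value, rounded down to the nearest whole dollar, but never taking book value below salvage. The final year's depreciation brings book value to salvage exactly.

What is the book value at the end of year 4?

Depreciable base = $30,543 − $900 = $29,643.
Year 1: ⌊$30,543 × 200%/8⌋ = $7,635. Book value $22,908.
Year 2: ⌊$22,908 × 200%/8⌋ = $5,727. Book value $17,181.
Year 3: ⌊$17,181 × 200%/8⌋ = $4,295. Book value $12,886.
Year 4: ⌊$12,886 × 200%/8⌋ = $3,221. Book value $9,665.

$9,665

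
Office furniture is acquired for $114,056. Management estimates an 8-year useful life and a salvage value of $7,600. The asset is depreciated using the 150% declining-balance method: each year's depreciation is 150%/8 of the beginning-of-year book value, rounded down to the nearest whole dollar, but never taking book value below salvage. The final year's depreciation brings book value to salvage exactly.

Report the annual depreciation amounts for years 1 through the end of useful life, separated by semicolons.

$21,385; $17,375; $14,118; $11,470; $9,320; $7,572; $6,153; $19,063

Depreciable base = $114,056 − $7,600 = $106,456.
Year 1: ⌊$114,056 × 150%/8⌋ = $21,385. Book value $92,671.
Year 2: ⌊$92,671 × 150%/8⌋ = $17,375. Book value $75,296.
Year 3: ⌊$75,296 × 150%/8⌋ = $14,118. Book value $61,178.
Year 4: ⌊$61,178 × 150%/8⌋ = $11,470. Book value $49,708.
Year 5: ⌊$49,708 × 150%/8⌋ = $9,320. Book value $40,388.
Year 6: ⌊$40,388 × 150%/8⌋ = $7,572. Book value $32,816.
Year 7: ⌊$32,816 × 150%/8⌋ = $6,153. Book value $26,663.
Year 8 (final): $26,663 − $7,600 = $19,063. Book value $7,600.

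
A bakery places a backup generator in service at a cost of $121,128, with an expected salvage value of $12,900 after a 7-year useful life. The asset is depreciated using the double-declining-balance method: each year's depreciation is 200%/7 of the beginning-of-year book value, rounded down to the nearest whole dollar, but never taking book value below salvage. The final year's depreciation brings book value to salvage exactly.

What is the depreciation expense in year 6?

$6,435

Depreciable base = $121,128 − $12,900 = $108,228.
Year 1: ⌊$121,128 × 200%/7⌋ = $34,608. Book value $86,520.
Year 2: ⌊$86,520 × 200%/7⌋ = $24,720. Book value $61,800.
Year 3: ⌊$61,800 × 200%/7⌋ = $17,657. Book value $44,143.
Year 4: ⌊$44,143 × 200%/7⌋ = $12,612. Book value $31,531.
Year 5: ⌊$31,531 × 200%/7⌋ = $9,008. Book value $22,523.
Year 6: ⌊$22,523 × 200%/7⌋ = $6,435. Book value $16,088.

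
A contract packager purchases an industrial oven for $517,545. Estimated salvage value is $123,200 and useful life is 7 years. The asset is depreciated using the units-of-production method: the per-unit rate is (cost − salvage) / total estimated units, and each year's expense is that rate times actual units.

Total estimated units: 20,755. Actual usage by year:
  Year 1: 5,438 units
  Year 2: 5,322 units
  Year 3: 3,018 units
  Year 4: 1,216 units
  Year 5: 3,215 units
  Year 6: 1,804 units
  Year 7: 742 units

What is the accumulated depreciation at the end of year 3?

$261,782

Depreciable base = $517,545 − $123,200 = $394,345.
Rate = $394,345 / 20,755 units = $19 per unit.
Year 1: 5,438 × $19 = $103,322. Book value $414,223.
Year 2: 5,322 × $19 = $101,118. Book value $313,105.
Year 3: 3,018 × $19 = $57,342. Book value $255,763.
Accumulated through year 3 = $517,545 − $255,763 = $261,782.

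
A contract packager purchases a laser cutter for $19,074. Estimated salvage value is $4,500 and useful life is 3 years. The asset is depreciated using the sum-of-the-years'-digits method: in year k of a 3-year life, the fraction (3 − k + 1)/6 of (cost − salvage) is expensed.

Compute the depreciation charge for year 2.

Depreciable base = $19,074 − $4,500 = $14,574.
Sum of the years' digits = 3+2+1 = 6.
Year 1: $14,574 × 3/6 = $7,287. Book value $11,787.
Year 2: $14,574 × 2/6 = $4,858. Book value $6,929.

$4,858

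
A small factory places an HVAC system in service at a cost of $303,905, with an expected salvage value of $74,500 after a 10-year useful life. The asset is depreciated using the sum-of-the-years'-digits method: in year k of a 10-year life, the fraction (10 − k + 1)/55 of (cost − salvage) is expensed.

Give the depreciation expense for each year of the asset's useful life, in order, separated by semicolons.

Depreciable base = $303,905 − $74,500 = $229,405.
Sum of the years' digits = 10+9+8+7+6+5+4+3+2+1 = 55.
Year 1: $229,405 × 10/55 = $41,710. Book value $262,195.
Year 2: $229,405 × 9/55 = $37,539. Book value $224,656.
Year 3: $229,405 × 8/55 = $33,368. Book value $191,288.
Year 4: $229,405 × 7/55 = $29,197. Book value $162,091.
Year 5: $229,405 × 6/55 = $25,026. Book value $137,065.
Year 6: $229,405 × 5/55 = $20,855. Book value $116,210.
Year 7: $229,405 × 4/55 = $16,684. Book value $99,526.
Year 8: $229,405 × 3/55 = $12,513. Book value $87,013.
Year 9: $229,405 × 2/55 = $8,342. Book value $78,671.
Year 10: $229,405 × 1/55 = $4,171. Book value $74,500.

$41,710; $37,539; $33,368; $29,197; $25,026; $20,855; $16,684; $12,513; $8,342; $4,171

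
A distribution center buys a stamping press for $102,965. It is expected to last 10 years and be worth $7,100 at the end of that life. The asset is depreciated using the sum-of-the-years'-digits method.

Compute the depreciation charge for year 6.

Depreciable base = $102,965 − $7,100 = $95,865.
Sum of the years' digits = 10+9+8+7+6+5+4+3+2+1 = 55.
Year 1: $95,865 × 10/55 = $17,430. Book value $85,535.
Year 2: $95,865 × 9/55 = $15,687. Book value $69,848.
Year 3: $95,865 × 8/55 = $13,944. Book value $55,904.
Year 4: $95,865 × 7/55 = $12,201. Book value $43,703.
Year 5: $95,865 × 6/55 = $10,458. Book value $33,245.
Year 6: $95,865 × 5/55 = $8,715. Book value $24,530.

$8,715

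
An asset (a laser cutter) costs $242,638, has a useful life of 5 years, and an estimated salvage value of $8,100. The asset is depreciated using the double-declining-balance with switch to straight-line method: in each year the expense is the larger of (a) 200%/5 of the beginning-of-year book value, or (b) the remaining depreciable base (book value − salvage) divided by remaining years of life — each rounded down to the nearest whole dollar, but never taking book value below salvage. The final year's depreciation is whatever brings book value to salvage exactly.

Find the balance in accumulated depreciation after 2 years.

Depreciable base = $242,638 − $8,100 = $234,538.
Year 1: DB = ⌊$242,638 × 200%/5⌋ = $97,055; SL = ⌊$234,538/5⌋ = $46,907 → take DB $97,055. Book value $145,583.
Year 2: DB = ⌊$145,583 × 200%/5⌋ = $58,233; SL = ⌊$137,483/4⌋ = $34,370 → take DB $58,233. Book value $87,350.
Accumulated through year 2 = $242,638 − $87,350 = $155,288.

$155,288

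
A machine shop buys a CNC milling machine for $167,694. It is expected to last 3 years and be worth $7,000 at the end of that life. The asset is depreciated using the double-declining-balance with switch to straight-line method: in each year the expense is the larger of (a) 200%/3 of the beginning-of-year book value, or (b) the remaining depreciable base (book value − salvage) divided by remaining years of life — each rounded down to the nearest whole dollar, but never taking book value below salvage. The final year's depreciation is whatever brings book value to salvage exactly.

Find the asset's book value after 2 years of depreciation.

$18,633

Depreciable base = $167,694 − $7,000 = $160,694.
Year 1: DB = ⌊$167,694 × 200%/3⌋ = $111,796; SL = ⌊$160,694/3⌋ = $53,564 → take DB $111,796. Book value $55,898.
Year 2: DB = ⌊$55,898 × 200%/3⌋ = $37,265; SL = ⌊$48,898/2⌋ = $24,449 → take DB $37,265. Book value $18,633.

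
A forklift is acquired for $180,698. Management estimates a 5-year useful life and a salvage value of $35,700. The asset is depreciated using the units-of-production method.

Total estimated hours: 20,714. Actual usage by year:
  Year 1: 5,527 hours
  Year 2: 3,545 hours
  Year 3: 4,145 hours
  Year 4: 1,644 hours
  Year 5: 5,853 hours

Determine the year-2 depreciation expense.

$24,815

Depreciable base = $180,698 − $35,700 = $144,998.
Rate = $144,998 / 20,714 hours = $7 per hour.
Year 1: 5,527 × $7 = $38,689. Book value $142,009.
Year 2: 3,545 × $7 = $24,815. Book value $117,194.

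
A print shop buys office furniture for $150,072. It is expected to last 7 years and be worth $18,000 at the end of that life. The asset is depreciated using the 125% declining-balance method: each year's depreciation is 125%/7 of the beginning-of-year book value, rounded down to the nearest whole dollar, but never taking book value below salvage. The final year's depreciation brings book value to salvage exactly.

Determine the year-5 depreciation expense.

Depreciable base = $150,072 − $18,000 = $132,072.
Year 1: ⌊$150,072 × 125%/7⌋ = $26,798. Book value $123,274.
Year 2: ⌊$123,274 × 125%/7⌋ = $22,013. Book value $101,261.
Year 3: ⌊$101,261 × 125%/7⌋ = $18,082. Book value $83,179.
Year 4: ⌊$83,179 × 125%/7⌋ = $14,853. Book value $68,326.
Year 5: ⌊$68,326 × 125%/7⌋ = $12,201. Book value $56,125.

$12,201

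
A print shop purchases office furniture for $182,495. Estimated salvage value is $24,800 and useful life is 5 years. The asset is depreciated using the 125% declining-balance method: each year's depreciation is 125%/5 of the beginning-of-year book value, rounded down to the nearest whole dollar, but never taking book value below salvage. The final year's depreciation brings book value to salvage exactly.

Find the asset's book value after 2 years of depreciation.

$102,654

Depreciable base = $182,495 − $24,800 = $157,695.
Year 1: ⌊$182,495 × 125%/5⌋ = $45,623. Book value $136,872.
Year 2: ⌊$136,872 × 125%/5⌋ = $34,218. Book value $102,654.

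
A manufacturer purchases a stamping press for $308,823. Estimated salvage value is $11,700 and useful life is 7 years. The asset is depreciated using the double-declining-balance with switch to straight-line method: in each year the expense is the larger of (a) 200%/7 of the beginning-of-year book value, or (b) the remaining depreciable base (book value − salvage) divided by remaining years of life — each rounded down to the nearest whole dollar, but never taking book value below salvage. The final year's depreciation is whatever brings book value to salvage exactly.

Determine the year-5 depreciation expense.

Depreciable base = $308,823 − $11,700 = $297,123.
Year 1: DB = ⌊$308,823 × 200%/7⌋ = $88,235; SL = ⌊$297,123/7⌋ = $42,446 → take DB $88,235. Book value $220,588.
Year 2: DB = ⌊$220,588 × 200%/7⌋ = $63,025; SL = ⌊$208,888/6⌋ = $34,814 → take DB $63,025. Book value $157,563.
Year 3: DB = ⌊$157,563 × 200%/7⌋ = $45,018; SL = ⌊$145,863/5⌋ = $29,172 → take DB $45,018. Book value $112,545.
Year 4: DB = ⌊$112,545 × 200%/7⌋ = $32,155; SL = ⌊$100,845/4⌋ = $25,211 → take DB $32,155. Book value $80,390.
Year 5: DB = ⌊$80,390 × 200%/7⌋ = $22,968; SL = ⌊$68,690/3⌋ = $22,896 → take DB $22,968. Book value $57,422.

$22,968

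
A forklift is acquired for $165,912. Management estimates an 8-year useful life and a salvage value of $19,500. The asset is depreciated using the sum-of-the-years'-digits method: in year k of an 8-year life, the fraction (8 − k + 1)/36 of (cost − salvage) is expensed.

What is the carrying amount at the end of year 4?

$60,170

Depreciable base = $165,912 − $19,500 = $146,412.
Sum of the years' digits = 8+7+6+5+4+3+2+1 = 36.
Year 1: $146,412 × 8/36 = $32,536. Book value $133,376.
Year 2: $146,412 × 7/36 = $28,469. Book value $104,907.
Year 3: $146,412 × 6/36 = $24,402. Book value $80,505.
Year 4: $146,412 × 5/36 = $20,335. Book value $60,170.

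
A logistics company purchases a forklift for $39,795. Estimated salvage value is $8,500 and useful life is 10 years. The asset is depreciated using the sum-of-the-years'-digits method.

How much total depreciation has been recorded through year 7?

Depreciable base = $39,795 − $8,500 = $31,295.
Sum of the years' digits = 10+9+8+7+6+5+4+3+2+1 = 55.
Year 1: $31,295 × 10/55 = $5,690. Book value $34,105.
Year 2: $31,295 × 9/55 = $5,121. Book value $28,984.
Year 3: $31,295 × 8/55 = $4,552. Book value $24,432.
Year 4: $31,295 × 7/55 = $3,983. Book value $20,449.
Year 5: $31,295 × 6/55 = $3,414. Book value $17,035.
Year 6: $31,295 × 5/55 = $2,845. Book value $14,190.
Year 7: $31,295 × 4/55 = $2,276. Book value $11,914.
Accumulated through year 7 = $39,795 − $11,914 = $27,881.

$27,881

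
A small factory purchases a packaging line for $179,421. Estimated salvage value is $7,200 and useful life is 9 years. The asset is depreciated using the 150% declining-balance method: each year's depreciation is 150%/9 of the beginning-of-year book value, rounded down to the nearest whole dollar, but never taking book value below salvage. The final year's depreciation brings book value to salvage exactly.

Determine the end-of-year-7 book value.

$50,075

Depreciable base = $179,421 − $7,200 = $172,221.
Year 1: ⌊$179,421 × 150%/9⌋ = $29,903. Book value $149,518.
Year 2: ⌊$149,518 × 150%/9⌋ = $24,919. Book value $124,599.
Year 3: ⌊$124,599 × 150%/9⌋ = $20,766. Book value $103,833.
Year 4: ⌊$103,833 × 150%/9⌋ = $17,305. Book value $86,528.
Year 5: ⌊$86,528 × 150%/9⌋ = $14,421. Book value $72,107.
Year 6: ⌊$72,107 × 150%/9⌋ = $12,017. Book value $60,090.
Year 7: ⌊$60,090 × 150%/9⌋ = $10,015. Book value $50,075.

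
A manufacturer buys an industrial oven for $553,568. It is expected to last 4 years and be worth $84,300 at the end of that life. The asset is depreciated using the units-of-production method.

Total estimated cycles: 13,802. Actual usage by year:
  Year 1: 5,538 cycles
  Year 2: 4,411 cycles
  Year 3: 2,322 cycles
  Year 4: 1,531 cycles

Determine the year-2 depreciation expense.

Depreciable base = $553,568 − $84,300 = $469,268.
Rate = $469,268 / 13,802 cycles = $34 per cycle.
Year 1: 5,538 × $34 = $188,292. Book value $365,276.
Year 2: 4,411 × $34 = $149,974. Book value $215,302.

$149,974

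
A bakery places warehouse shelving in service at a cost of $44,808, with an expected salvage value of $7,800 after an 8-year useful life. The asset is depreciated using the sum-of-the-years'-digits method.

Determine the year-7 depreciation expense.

$2,056

Depreciable base = $44,808 − $7,800 = $37,008.
Sum of the years' digits = 8+7+6+5+4+3+2+1 = 36.
Year 1: $37,008 × 8/36 = $8,224. Book value $36,584.
Year 2: $37,008 × 7/36 = $7,196. Book value $29,388.
Year 3: $37,008 × 6/36 = $6,168. Book value $23,220.
Year 4: $37,008 × 5/36 = $5,140. Book value $18,080.
Year 5: $37,008 × 4/36 = $4,112. Book value $13,968.
Year 6: $37,008 × 3/36 = $3,084. Book value $10,884.
Year 7: $37,008 × 2/36 = $2,056. Book value $8,828.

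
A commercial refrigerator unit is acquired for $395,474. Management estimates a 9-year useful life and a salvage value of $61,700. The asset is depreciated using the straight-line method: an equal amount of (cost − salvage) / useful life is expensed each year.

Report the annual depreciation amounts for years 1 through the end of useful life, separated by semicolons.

$37,086; $37,086; $37,086; $37,086; $37,086; $37,086; $37,086; $37,086; $37,086

Depreciable base = $395,474 − $61,700 = $333,774.
Annual expense = $333,774 / 9 = $37,086.
End of year 1: book value $358,388.
End of year 2: book value $321,302.
End of year 3: book value $284,216.
End of year 4: book value $247,130.
End of year 5: book value $210,044.
End of year 6: book value $172,958.
End of year 7: book value $135,872.
End of year 8: book value $98,786.
End of year 9: book value $61,700.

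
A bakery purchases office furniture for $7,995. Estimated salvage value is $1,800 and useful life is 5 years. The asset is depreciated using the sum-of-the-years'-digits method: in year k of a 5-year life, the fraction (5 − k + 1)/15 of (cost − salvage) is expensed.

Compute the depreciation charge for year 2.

Depreciable base = $7,995 − $1,800 = $6,195.
Sum of the years' digits = 5+4+3+2+1 = 15.
Year 1: $6,195 × 5/15 = $2,065. Book value $5,930.
Year 2: $6,195 × 4/15 = $1,652. Book value $4,278.

$1,652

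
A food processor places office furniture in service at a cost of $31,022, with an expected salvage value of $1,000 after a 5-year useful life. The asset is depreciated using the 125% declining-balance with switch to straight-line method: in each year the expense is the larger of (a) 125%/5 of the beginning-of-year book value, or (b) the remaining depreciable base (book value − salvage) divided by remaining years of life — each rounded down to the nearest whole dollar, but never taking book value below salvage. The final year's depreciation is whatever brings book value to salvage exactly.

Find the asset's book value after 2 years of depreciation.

Depreciable base = $31,022 − $1,000 = $30,022.
Year 1: DB = ⌊$31,022 × 125%/5⌋ = $7,755; SL = ⌊$30,022/5⌋ = $6,004 → take DB $7,755. Book value $23,267.
Year 2: DB = ⌊$23,267 × 125%/5⌋ = $5,816; SL = ⌊$22,267/4⌋ = $5,566 → take DB $5,816. Book value $17,451.

$17,451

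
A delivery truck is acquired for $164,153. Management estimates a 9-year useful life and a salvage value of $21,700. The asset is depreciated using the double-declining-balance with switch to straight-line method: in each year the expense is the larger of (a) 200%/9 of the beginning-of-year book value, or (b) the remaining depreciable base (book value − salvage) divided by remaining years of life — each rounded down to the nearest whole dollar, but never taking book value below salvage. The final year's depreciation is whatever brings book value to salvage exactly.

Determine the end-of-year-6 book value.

Depreciable base = $164,153 − $21,700 = $142,453.
Year 1: DB = ⌊$164,153 × 200%/9⌋ = $36,478; SL = ⌊$142,453/9⌋ = $15,828 → take DB $36,478. Book value $127,675.
Year 2: DB = ⌊$127,675 × 200%/9⌋ = $28,372; SL = ⌊$105,975/8⌋ = $13,246 → take DB $28,372. Book value $99,303.
Year 3: DB = ⌊$99,303 × 200%/9⌋ = $22,067; SL = ⌊$77,603/7⌋ = $11,086 → take DB $22,067. Book value $77,236.
Year 4: DB = ⌊$77,236 × 200%/9⌋ = $17,163; SL = ⌊$55,536/6⌋ = $9,256 → take DB $17,163. Book value $60,073.
Year 5: DB = ⌊$60,073 × 200%/9⌋ = $13,349; SL = ⌊$38,373/5⌋ = $7,674 → take DB $13,349. Book value $46,724.
Year 6: DB = ⌊$46,724 × 200%/9⌋ = $10,383; SL = ⌊$25,024/4⌋ = $6,256 → take DB $10,383. Book value $36,341.

$36,341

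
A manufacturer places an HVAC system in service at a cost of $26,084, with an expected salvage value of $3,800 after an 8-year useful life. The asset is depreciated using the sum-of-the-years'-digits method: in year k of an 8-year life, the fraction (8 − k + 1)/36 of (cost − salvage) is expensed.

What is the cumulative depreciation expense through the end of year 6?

$20,427

Depreciable base = $26,084 − $3,800 = $22,284.
Sum of the years' digits = 8+7+6+5+4+3+2+1 = 36.
Year 1: $22,284 × 8/36 = $4,952. Book value $21,132.
Year 2: $22,284 × 7/36 = $4,333. Book value $16,799.
Year 3: $22,284 × 6/36 = $3,714. Book value $13,085.
Year 4: $22,284 × 5/36 = $3,095. Book value $9,990.
Year 5: $22,284 × 4/36 = $2,476. Book value $7,514.
Year 6: $22,284 × 3/36 = $1,857. Book value $5,657.
Accumulated through year 6 = $26,084 − $5,657 = $20,427.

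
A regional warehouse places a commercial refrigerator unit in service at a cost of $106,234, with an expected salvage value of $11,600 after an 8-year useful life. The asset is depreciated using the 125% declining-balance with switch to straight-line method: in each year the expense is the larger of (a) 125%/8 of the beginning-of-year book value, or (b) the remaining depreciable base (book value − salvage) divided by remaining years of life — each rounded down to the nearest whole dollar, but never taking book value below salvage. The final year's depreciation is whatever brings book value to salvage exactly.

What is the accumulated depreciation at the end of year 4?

Depreciable base = $106,234 − $11,600 = $94,634.
Year 1: DB = ⌊$106,234 × 125%/8⌋ = $16,599; SL = ⌊$94,634/8⌋ = $11,829 → take DB $16,599. Book value $89,635.
Year 2: DB = ⌊$89,635 × 125%/8⌋ = $14,005; SL = ⌊$78,035/7⌋ = $11,147 → take DB $14,005. Book value $75,630.
Year 3: DB = ⌊$75,630 × 125%/8⌋ = $11,817; SL = ⌊$64,030/6⌋ = $10,671 → take DB $11,817. Book value $63,813.
Year 4: DB = ⌊$63,813 × 125%/8⌋ = $9,970; SL = ⌊$52,213/5⌋ = $10,442 → take SL $10,442. Book value $53,371.
Accumulated through year 4 = $106,234 − $53,371 = $52,863.

$52,863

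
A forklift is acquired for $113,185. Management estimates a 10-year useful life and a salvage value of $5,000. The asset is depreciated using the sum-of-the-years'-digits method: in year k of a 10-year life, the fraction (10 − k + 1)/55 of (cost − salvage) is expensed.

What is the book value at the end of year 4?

Depreciable base = $113,185 − $5,000 = $108,185.
Sum of the years' digits = 10+9+8+7+6+5+4+3+2+1 = 55.
Year 1: $108,185 × 10/55 = $19,670. Book value $93,515.
Year 2: $108,185 × 9/55 = $17,703. Book value $75,812.
Year 3: $108,185 × 8/55 = $15,736. Book value $60,076.
Year 4: $108,185 × 7/55 = $13,769. Book value $46,307.

$46,307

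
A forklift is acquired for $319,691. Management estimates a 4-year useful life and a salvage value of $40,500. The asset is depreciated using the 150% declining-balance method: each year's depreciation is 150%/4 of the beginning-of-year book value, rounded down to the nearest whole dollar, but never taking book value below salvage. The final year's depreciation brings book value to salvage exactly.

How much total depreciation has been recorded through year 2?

$194,811

Depreciable base = $319,691 − $40,500 = $279,191.
Year 1: ⌊$319,691 × 150%/4⌋ = $119,884. Book value $199,807.
Year 2: ⌊$199,807 × 150%/4⌋ = $74,927. Book value $124,880.
Accumulated through year 2 = $319,691 − $124,880 = $194,811.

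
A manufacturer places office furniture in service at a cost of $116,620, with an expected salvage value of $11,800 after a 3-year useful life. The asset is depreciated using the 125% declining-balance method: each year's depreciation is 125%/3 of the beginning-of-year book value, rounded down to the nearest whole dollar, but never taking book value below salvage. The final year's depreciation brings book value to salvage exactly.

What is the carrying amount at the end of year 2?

Depreciable base = $116,620 − $11,800 = $104,820.
Year 1: ⌊$116,620 × 125%/3⌋ = $48,591. Book value $68,029.
Year 2: ⌊$68,029 × 125%/3⌋ = $28,345. Book value $39,684.

$39,684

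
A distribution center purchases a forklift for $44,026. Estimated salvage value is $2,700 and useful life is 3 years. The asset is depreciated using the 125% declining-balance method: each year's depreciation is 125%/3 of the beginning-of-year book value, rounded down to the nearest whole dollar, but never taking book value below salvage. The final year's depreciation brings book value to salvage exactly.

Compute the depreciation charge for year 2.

Depreciable base = $44,026 − $2,700 = $41,326.
Year 1: ⌊$44,026 × 125%/3⌋ = $18,344. Book value $25,682.
Year 2: ⌊$25,682 × 125%/3⌋ = $10,700. Book value $14,982.

$10,700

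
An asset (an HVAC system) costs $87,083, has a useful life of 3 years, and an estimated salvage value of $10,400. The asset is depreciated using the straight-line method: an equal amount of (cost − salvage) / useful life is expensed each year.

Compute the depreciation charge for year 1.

Depreciable base = $87,083 − $10,400 = $76,683.
Annual expense = $76,683 / 3 = $25,561.

$25,561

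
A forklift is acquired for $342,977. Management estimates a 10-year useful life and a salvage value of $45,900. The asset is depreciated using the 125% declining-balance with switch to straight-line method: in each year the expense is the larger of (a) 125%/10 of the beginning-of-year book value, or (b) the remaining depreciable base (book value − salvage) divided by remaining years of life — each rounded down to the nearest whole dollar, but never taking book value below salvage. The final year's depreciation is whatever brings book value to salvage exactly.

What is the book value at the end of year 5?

$175,190

Depreciable base = $342,977 − $45,900 = $297,077.
Year 1: DB = ⌊$342,977 × 125%/10⌋ = $42,872; SL = ⌊$297,077/10⌋ = $29,707 → take DB $42,872. Book value $300,105.
Year 2: DB = ⌊$300,105 × 125%/10⌋ = $37,513; SL = ⌊$254,205/9⌋ = $28,245 → take DB $37,513. Book value $262,592.
Year 3: DB = ⌊$262,592 × 125%/10⌋ = $32,824; SL = ⌊$216,692/8⌋ = $27,086 → take DB $32,824. Book value $229,768.
Year 4: DB = ⌊$229,768 × 125%/10⌋ = $28,721; SL = ⌊$183,868/7⌋ = $26,266 → take DB $28,721. Book value $201,047.
Year 5: DB = ⌊$201,047 × 125%/10⌋ = $25,130; SL = ⌊$155,147/6⌋ = $25,857 → take SL $25,857. Book value $175,190.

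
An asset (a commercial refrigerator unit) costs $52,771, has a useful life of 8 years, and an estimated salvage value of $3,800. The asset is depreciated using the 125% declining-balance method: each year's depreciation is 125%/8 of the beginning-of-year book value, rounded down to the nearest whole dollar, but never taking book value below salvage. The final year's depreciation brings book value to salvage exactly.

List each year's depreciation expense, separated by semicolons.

Depreciable base = $52,771 − $3,800 = $48,971.
Year 1: ⌊$52,771 × 125%/8⌋ = $8,245. Book value $44,526.
Year 2: ⌊$44,526 × 125%/8⌋ = $6,957. Book value $37,569.
Year 3: ⌊$37,569 × 125%/8⌋ = $5,870. Book value $31,699.
Year 4: ⌊$31,699 × 125%/8⌋ = $4,952. Book value $26,747.
Year 5: ⌊$26,747 × 125%/8⌋ = $4,179. Book value $22,568.
Year 6: ⌊$22,568 × 125%/8⌋ = $3,526. Book value $19,042.
Year 7: ⌊$19,042 × 125%/8⌋ = $2,975. Book value $16,067.
Year 8 (final): $16,067 − $3,800 = $12,267. Book value $3,800.

$8,245; $6,957; $5,870; $4,952; $4,179; $3,526; $2,975; $12,267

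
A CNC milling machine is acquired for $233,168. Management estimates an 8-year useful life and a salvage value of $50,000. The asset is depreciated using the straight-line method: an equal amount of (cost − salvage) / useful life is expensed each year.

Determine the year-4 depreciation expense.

$22,896

Depreciable base = $233,168 − $50,000 = $183,168.
Annual expense = $183,168 / 8 = $22,896.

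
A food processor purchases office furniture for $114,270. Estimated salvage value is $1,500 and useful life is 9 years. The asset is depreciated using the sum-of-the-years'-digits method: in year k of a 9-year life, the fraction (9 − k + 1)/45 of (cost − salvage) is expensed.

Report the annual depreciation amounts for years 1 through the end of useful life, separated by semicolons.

Depreciable base = $114,270 − $1,500 = $112,770.
Sum of the years' digits = 9+8+7+6+5+4+3+2+1 = 45.
Year 1: $112,770 × 9/45 = $22,554. Book value $91,716.
Year 2: $112,770 × 8/45 = $20,048. Book value $71,668.
Year 3: $112,770 × 7/45 = $17,542. Book value $54,126.
Year 4: $112,770 × 6/45 = $15,036. Book value $39,090.
Year 5: $112,770 × 5/45 = $12,530. Book value $26,560.
Year 6: $112,770 × 4/45 = $10,024. Book value $16,536.
Year 7: $112,770 × 3/45 = $7,518. Book value $9,018.
Year 8: $112,770 × 2/45 = $5,012. Book value $4,006.
Year 9: $112,770 × 1/45 = $2,506. Book value $1,500.

$22,554; $20,048; $17,542; $15,036; $12,530; $10,024; $7,518; $5,012; $2,506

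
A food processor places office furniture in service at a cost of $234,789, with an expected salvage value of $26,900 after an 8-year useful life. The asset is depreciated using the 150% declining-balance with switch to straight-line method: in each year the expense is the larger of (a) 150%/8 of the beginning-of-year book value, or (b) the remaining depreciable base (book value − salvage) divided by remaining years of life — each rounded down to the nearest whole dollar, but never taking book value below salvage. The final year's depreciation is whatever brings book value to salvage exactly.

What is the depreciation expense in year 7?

$18,746

Depreciable base = $234,789 − $26,900 = $207,889.
Year 1: DB = ⌊$234,789 × 150%/8⌋ = $44,022; SL = ⌊$207,889/8⌋ = $25,986 → take DB $44,022. Book value $190,767.
Year 2: DB = ⌊$190,767 × 150%/8⌋ = $35,768; SL = ⌊$163,867/7⌋ = $23,409 → take DB $35,768. Book value $154,999.
Year 3: DB = ⌊$154,999 × 150%/8⌋ = $29,062; SL = ⌊$128,099/6⌋ = $21,349 → take DB $29,062. Book value $125,937.
Year 4: DB = ⌊$125,937 × 150%/8⌋ = $23,613; SL = ⌊$99,037/5⌋ = $19,807 → take DB $23,613. Book value $102,324.
Year 5: DB = ⌊$102,324 × 150%/8⌋ = $19,185; SL = ⌊$75,424/4⌋ = $18,856 → take DB $19,185. Book value $83,139.
Year 6: DB = ⌊$83,139 × 150%/8⌋ = $15,588; SL = ⌊$56,239/3⌋ = $18,746 → take SL $18,746. Book value $64,393.
Year 7: DB = ⌊$64,393 × 150%/8⌋ = $12,073; SL = ⌊$37,493/2⌋ = $18,746 → take SL $18,746. Book value $45,647.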